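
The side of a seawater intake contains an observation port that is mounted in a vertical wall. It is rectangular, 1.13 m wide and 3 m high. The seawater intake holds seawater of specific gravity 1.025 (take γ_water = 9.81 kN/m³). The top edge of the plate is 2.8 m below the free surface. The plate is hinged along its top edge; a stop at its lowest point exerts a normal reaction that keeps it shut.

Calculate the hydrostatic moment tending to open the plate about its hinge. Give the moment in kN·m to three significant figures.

γ = 1.025 × 9.81 = 10.05525 kN/m³.
The centroid lies 3/2 = 1.5 m below the top edge, so the centroid depth is h_c = 2.8 + 1.5 = 4.3 m.
A = 1.13 × 3 = 3.39 m².
Resultant F = γ·h_c·A = 10.05525 × 4.3 × 3.39 = 146.575 kN.
I_c = b·h³/12 = 1.13 × 3³/12 = 2.5425 m⁴.
Centre of pressure: y_p = y_c + I_c/(y_c·A) = 4.3 + 2.5425/(4.3 × 3.39) = 4.3 + 0.174419 = 4.47442 m along the plane.
The resultant acts 1.5 + 0.174419 = 1.67442 m (along the plate) below the hinge at the top edge, so the moment about the hinge is M = F × 1.67442 = 146.575 × 1.67442 = 245.428 kN·m.

M ≈ 245 kN·m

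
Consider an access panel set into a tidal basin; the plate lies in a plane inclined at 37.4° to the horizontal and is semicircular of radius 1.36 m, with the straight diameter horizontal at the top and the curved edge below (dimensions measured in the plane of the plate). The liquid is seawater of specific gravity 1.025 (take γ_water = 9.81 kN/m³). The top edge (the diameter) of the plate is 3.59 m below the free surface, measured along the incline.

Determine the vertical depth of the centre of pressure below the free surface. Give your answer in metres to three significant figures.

h_p = 2.55 m

γ = 1.025 × 9.81 = 10.05525 kN/m³.
Let θ = 37.4° be the plate's angle to the horizontal; measure y along the incline from where the plane meets the free surface. Vertical depth h = y·sinθ with sinθ = 0.607376.
The centroid of a semicircle lies 4r/(3π) = 0.577202 m from the diameter, here below the top edge, so y_c = 3.59 + 0.577202 = 4.1672 m and h_c = 4.1672 × 0.607376 = 2.53106 m.
A = πr²/2 = π × 1.36²/2 = 2.90534 m².
Resultant F = γ·h_c·A = 10.05525 × 2.53106 × 2.90534 = 73.9422 kN.
I_c = (π/8 − 8/(9π))·r⁴ = 0.109757 × 1.36⁴ = 0.375481 m⁴.
Centre of pressure: y_p = y_c + I_c/(y_c·A) = 4.1672 + 0.375481/(4.1672 × 2.90534) = 4.1672 + 0.0310132 = 4.19821 m along the plane.
Vertically, h_p = y_p·sinθ = 4.19821 × 0.607376 = 2.54989 m.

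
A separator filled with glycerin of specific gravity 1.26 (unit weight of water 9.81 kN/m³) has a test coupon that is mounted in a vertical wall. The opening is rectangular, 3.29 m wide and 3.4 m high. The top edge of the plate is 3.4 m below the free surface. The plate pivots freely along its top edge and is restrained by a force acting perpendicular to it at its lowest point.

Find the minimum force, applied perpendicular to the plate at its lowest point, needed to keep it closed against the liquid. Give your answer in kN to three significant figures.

γ = 1.26 × 9.81 = 12.3606 kN/m³.
The centroid lies 3.4/2 = 1.7 m below the top edge, so the centroid depth is h_c = 3.4 + 1.7 = 5.1 m.
A = 3.29 × 3.4 = 11.186 m².
Resultant F = γ·h_c·A = 12.3606 × 5.1 × 11.186 = 705.155 kN.
I_c = b·h³/12 = 3.29 × 3.4³/12 = 10.7758 m⁴.
Centre of pressure: y_p = y_c + I_c/(y_c·A) = 5.1 + 10.7758/(5.1 × 11.186) = 5.1 + 0.188888 = 5.28889 m along the plane.
The resultant acts 1.7 + 0.188888 = 1.88889 m (along the plate) below the hinge at the top edge, so the moment about the hinge is M = F × 1.88889 = 705.155 × 1.88889 = 1331.96 kN·m.
A normal force at the bottom, 3.4 m from the hinge, must supply this moment: P = 1331.96/3.4 = 391.753 kN.

P ≈ 392 kN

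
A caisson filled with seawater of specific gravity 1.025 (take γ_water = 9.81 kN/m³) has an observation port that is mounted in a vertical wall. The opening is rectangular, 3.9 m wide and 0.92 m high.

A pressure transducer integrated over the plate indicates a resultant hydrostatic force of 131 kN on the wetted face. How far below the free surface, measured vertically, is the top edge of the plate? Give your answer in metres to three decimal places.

γ = 1.025 × 9.81 = 10.05525 kN/m³.
A = 3.9 × 0.92 = 3.588 m².
From F = γ·h_c·A, the centroid depth is h_c = 131/(10.05525 × 3.588) = 3.631 m.
The centroid lies 0.92/2 = 0.46 m below the top edge, so the top edge sits at h_top = 3.631 − 0.46 = 3.171 m below the surface.

d_top ≈ 3.171 m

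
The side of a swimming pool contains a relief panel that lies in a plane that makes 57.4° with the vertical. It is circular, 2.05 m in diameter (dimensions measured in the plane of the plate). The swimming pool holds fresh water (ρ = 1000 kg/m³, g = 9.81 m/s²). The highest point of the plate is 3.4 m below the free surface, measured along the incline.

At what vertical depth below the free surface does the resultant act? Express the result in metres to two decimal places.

γ = ρg = 1000 × 9.81 = 9810 N/m³ = 9.81 kN/m³.
The plate makes 57.4° with the vertical, i.e. θ = 90° − 57.4° = 32.6° to the horizontal. Measuring y along the incline from the free-surface line, vertical depth h = y·sinθ with sinθ = 0.538771.
The centroid is at the centre, 1.025 m below the top of the plate, so y_c = 3.4 + 1.025 = 4.425 m and h_c = 4.425 × 0.538771 = 2.38406 m.
A = π(1.025)² = 3.30064 m².
Resultant F = γ·h_c·A = 9.81 × 2.38406 × 3.30064 = 77.1941 kN.
I_c = πr⁴/4 = π × 1.025⁴/4 = 0.866933 m⁴.
Centre of pressure: y_p = y_c + I_c/(y_c·A) = 4.425 + 0.866933/(4.425 × 3.30064) = 4.425 + 0.0593573 = 4.48436 m along the plane.
Vertically, h_p = y_p·sinθ = 4.48436 × 0.538771 = 2.41604 m.

h_p = 2.42 m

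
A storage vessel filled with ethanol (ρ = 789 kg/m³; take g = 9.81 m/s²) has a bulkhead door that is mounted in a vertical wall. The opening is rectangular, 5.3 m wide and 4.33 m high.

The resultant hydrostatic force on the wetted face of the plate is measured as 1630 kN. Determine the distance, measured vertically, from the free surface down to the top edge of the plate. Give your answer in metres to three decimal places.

d_top ≈ 7.012 m

γ = ρg = 789 × 9.81 / 1000 = 7.74009 kN/m³.
A = 5.3 × 4.33 = 22.949 m².
From F = γ·h_c·A, the centroid depth is h_c = 1630/(7.74009 × 22.949) = 9.17652 m.
The centroid lies 4.33/2 = 2.165 m below the top edge, so the top edge sits at h_top = 9.17652 − 2.165 = 7.01152 m below the surface.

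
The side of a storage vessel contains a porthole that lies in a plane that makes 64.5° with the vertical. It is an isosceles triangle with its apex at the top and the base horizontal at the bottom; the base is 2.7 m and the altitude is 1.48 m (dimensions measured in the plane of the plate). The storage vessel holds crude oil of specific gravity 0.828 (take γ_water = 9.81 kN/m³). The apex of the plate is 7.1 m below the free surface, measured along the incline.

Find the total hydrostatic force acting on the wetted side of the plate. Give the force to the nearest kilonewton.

γ = 0.828 × 9.81 = 8.12268 kN/m³.
The plate makes 64.5° with the vertical, i.e. θ = 90° − 64.5° = 25.5° to the horizontal. Measuring y along the incline from the free-surface line, vertical depth h = y·sinθ with sinθ = 0.430511.
With the apex up, the centroid sits 2h/3 = 2 × 1.48/3 = 0.986667 m below the apex, so y_c = 7.1 + 0.986667 = 8.08667 m and h_c = 8.08667 × 0.430511 = 3.4814 m.
A = ½ × 2.7 × 1.48 = 1.998 m².
Resultant F = γ·h_c·A = 8.12268 × 3.4814 × 1.998 = 56.5 kN.

F ≈ 57 kN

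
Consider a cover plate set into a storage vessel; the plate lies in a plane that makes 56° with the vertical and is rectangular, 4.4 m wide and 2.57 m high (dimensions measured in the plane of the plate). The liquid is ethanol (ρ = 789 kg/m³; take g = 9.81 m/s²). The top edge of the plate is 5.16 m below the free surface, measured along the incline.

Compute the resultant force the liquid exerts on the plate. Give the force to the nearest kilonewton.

F ≈ 315 kN

γ = ρg = 789 × 9.81 / 1000 = 7.74009 kN/m³.
The plate makes 56° with the vertical, i.e. θ = 90° − 56° = 34° to the horizontal. Measuring y along the incline from the free-surface line, vertical depth h = y·sinθ with sinθ = 0.559193.
The centroid lies 2.57/2 = 1.285 m below the top edge, so y_c = 5.16 + 1.285 = 6.445 m and h_c = 6.445 × 0.559193 = 3.604 m.
A = 4.4 × 2.57 = 11.308 m².
Resultant F = γ·h_c·A = 7.74009 × 3.604 × 11.308 = 315.44 kN.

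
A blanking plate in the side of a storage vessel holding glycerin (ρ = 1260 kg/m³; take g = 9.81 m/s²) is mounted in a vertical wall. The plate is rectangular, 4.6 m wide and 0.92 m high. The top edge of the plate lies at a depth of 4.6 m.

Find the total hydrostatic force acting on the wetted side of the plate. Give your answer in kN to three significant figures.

F ≈ 265 kN

γ = ρg = 1260 × 9.81 / 1000 = 12.3606 kN/m³.
The centroid lies 0.92/2 = 0.46 m below the top edge, so the centroid depth is h_c = 4.6 + 0.46 = 5.06 m.
A = 4.6 × 0.92 = 4.232 m².
Resultant F = γ·h_c·A = 12.3606 × 5.06 × 4.232 = 264.689 kN.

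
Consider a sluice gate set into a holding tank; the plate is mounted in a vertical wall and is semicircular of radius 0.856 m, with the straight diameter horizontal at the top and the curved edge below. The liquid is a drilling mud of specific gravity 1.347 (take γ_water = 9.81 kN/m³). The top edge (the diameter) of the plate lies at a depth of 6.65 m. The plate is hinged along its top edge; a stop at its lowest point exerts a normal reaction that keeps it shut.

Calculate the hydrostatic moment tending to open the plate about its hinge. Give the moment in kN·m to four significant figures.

M ≈ 39.53 kN·m

γ = 1.347 × 9.81 = 13.21407 kN/m³.
The centroid of a semicircle lies 4r/(3π) = 0.363298 m from the diameter, here below the top edge, so the centroid depth is h_c = 6.65 + 0.363298 = 7.0133 m.
A = πr²/2 = π × 0.856²/2 = 1.15098 m².
Resultant F = γ·h_c·A = 13.21407 × 7.0133 × 1.15098 = 106.666 kN.
I_c = (π/8 − 8/(9π))·r⁴ = 0.109757 × 0.856⁴ = 0.0589288 m⁴.
Centre of pressure: y_p = y_c + I_c/(y_c·A) = 7.0133 + 0.0589288/(7.0133 × 1.15098) = 7.0133 + 0.00730024 = 7.0206 m along the plane.
The resultant acts 0.363298 + 0.00730024 = 0.370598 m (along the plate) below the hinge at the top edge, so the moment about the hinge is M = F × 0.370598 = 106.666 × 0.370598 = 39.5302 kN·m.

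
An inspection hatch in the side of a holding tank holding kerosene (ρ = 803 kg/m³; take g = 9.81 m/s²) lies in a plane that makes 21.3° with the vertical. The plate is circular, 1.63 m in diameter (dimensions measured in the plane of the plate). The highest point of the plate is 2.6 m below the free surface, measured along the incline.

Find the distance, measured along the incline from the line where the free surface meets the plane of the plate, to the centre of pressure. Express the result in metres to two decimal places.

γ = ρg = 803 × 9.81 / 1000 = 7.87743 kN/m³.
The plate makes 21.3° with the vertical, i.e. θ = 90° − 21.3° = 68.7° to the horizontal. Measuring y along the incline from the free-surface line, vertical depth h = y·sinθ with sinθ = 0.931691.
The centroid is at the centre, 0.815 m below the top of the plate, so y_c = 2.6 + 0.815 = 3.415 m and h_c = 3.415 × 0.931691 = 3.18172 m.
A = π(0.815)² = 2.08672 m².
Resultant F = γ·h_c·A = 7.87743 × 3.18172 × 2.08672 = 52.3011 kN.
I_c = πr⁴/4 = π × 0.815⁴/4 = 0.346514 m⁴.
Centre of pressure: y_p = y_c + I_c/(y_c·A) = 3.415 + 0.346514/(3.415 × 2.08672) = 3.415 + 0.0486257 = 3.46363 m along the plane.

y_p = 3.46 m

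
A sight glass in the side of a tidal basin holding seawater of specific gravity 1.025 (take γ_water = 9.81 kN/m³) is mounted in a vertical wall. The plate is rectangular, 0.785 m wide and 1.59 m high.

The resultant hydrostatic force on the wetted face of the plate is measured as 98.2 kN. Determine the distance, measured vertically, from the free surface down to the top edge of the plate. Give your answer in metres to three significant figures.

d_top ≈ 7.03 m

γ = 1.025 × 9.81 = 10.05525 kN/m³.
A = 0.785 × 1.59 = 1.24815 m².
From F = γ·h_c·A, the centroid depth is h_c = 98.2/(10.05525 × 1.24815) = 7.82441 m.
The centroid lies 1.59/2 = 0.795 m below the top edge, so the top edge sits at h_top = 7.82441 − 0.795 = 7.02941 m below the surface.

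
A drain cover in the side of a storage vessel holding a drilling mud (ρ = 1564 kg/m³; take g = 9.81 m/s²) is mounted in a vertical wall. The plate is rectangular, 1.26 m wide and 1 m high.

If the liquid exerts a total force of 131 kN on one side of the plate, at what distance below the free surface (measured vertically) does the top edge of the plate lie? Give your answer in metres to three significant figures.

γ = ρg = 1564 × 9.81 / 1000 = 15.34284 kN/m³.
A = 1.26 × 1 = 1.26 m².
From F = γ·h_c·A, the centroid depth is h_c = 131/(15.34284 × 1.26) = 6.77634 m.
The centroid lies 1/2 = 0.5 m below the top edge, so the top edge sits at h_top = 6.77634 − 0.5 = 6.27634 m below the surface.

d_top ≈ 6.28 m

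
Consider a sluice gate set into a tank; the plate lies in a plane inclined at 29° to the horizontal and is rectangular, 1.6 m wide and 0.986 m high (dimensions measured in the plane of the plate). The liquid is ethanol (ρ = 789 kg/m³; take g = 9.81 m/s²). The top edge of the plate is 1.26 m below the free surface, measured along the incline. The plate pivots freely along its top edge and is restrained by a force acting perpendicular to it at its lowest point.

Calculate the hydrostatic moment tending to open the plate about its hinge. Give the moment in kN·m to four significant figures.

γ = ρg = 789 × 9.81 / 1000 = 7.74009 kN/m³.
Let θ = 29° be the plate's angle to the horizontal; measure y along the incline from where the plane meets the free surface. Vertical depth h = y·sinθ with sinθ = 0.484810.
The centroid lies 0.986/2 = 0.493 m below the top edge, so y_c = 1.26 + 0.493 = 1.753 m and h_c = 1.753 × 0.484810 = 0.849872 m.
A = 1.6 × 0.986 = 1.5776 m².
Resultant F = γ·h_c·A = 7.74009 × 0.849872 × 1.5776 = 10.3776 kN.
I_c = b·h³/12 = 1.6 × 0.986³/12 = 0.127811 m⁴.
Centre of pressure: y_p = y_c + I_c/(y_c·A) = 1.753 + 0.127811/(1.753 × 1.5776) = 1.753 + 0.0462157 = 1.79922 m along the plane.
The resultant acts 0.493 + 0.0462157 = 0.539216 m (along the plate) below the hinge at the top edge, so the moment about the hinge is M = F × 0.539216 = 10.3776 × 0.539216 = 5.59577 kN·m.

M ≈ 5.596 kN·m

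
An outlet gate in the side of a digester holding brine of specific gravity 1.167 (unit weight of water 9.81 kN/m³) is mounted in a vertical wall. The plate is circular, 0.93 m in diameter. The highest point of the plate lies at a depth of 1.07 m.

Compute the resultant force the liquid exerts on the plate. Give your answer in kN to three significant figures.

F ≈ 11.9 kN

γ = 1.167 × 9.81 = 11.44827 kN/m³.
The centroid is at the centre, 0.465 m below the top of the plate, so the centroid depth is h_c = 1.07 + 0.465 = 1.535 m.
A = π(0.465)² = 0.679291 m².
Resultant F = γ·h_c·A = 11.44827 × 1.535 × 0.679291 = 11.9372 kN.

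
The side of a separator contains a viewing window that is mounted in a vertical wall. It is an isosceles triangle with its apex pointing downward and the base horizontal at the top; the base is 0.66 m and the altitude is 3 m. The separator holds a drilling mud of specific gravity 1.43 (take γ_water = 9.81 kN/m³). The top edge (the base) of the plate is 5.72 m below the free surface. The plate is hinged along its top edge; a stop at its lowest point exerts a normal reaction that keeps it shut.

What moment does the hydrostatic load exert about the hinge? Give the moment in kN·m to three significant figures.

M ≈ 100 kN·m

γ = 1.43 × 9.81 = 14.0283 kN/m³.
With the apex down, the centroid sits h/3 = 3/3 = 1 m below the base (the top edge), so the centroid depth is h_c = 5.72 + 1 = 6.72 m.
A = ½ × 0.66 × 3 = 0.99 m².
Resultant F = γ·h_c·A = 14.0283 × 6.72 × 0.99 = 93.3275 kN.
I_c = b·h³/36 = 0.66 × 3³/36 = 0.495 m⁴.
Centre of pressure: y_p = y_c + I_c/(y_c·A) = 6.72 + 0.495/(6.72 × 0.99) = 6.72 + 0.0744048 = 6.7944 m along the plane.
The resultant acts 1 + 0.0744048 = 1.0744 m (along the plate) below the hinge at the top edge, so the moment about the hinge is M = F × 1.0744 = 93.3275 × 1.0744 = 100.271 kN·m.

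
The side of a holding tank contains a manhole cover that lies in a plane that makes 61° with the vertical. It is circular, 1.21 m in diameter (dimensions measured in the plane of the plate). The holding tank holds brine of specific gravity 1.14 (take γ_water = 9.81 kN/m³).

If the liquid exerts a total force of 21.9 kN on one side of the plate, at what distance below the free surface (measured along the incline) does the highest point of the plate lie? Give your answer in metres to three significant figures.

γ = 1.14 × 9.81 = 11.1834 kN/m³.
A = π(0.605)² = 1.1499 m².
From F = γ·h_c·A, the centroid depth is h_c = 21.9/(11.1834 × 1.1499) = 1.70298 m.
The plate makes 61° with the vertical, i.e. θ = 90° − 61° = 29° to the horizontal. Measuring y along the incline from the free-surface line, vertical depth h = y·sinθ with sinθ = 0.484810.
Along the incline, y_c = h_c/sinθ = 1.70298/0.484810 = 3.51268 m.
The centroid is at the centre, 0.605 m below the top of the plate, so the highest point sits at y_top = 3.51268 − 0.605 = 2.90768 m along the incline.

y_top ≈ 2.91 m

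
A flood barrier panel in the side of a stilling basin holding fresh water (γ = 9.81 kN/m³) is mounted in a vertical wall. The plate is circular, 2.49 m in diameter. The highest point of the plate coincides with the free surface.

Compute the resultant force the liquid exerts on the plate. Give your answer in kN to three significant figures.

γ = 9.81 kN/m³.
The centroid is at the centre, 1.245 m below the top of the plate, so the centroid depth is h_c = 1.245 m.
A = π(1.245)² = 4.86955 m².
Resultant F = γ·h_c·A = 9.81 × 1.245 × 4.86955 = 59.474 kN.

F ≈ 59.5 kN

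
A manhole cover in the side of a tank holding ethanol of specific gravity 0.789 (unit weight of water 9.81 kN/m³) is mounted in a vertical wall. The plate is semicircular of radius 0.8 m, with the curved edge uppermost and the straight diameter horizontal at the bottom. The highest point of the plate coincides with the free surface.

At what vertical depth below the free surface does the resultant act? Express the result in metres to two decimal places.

γ = 0.789 × 9.81 = 7.74009 kN/m³.
The centroid lies 4r/(3π) = 0.339531 m above the diameter, so r − 4r/(3π) = 0.8 − 0.339531 = 0.460469 m below the topmost point, so the centroid depth is h_c = 0.460469 m.
A = πr²/2 = π × 0.8²/2 = 1.00531 m².
Resultant F = γ·h_c·A = 7.74009 × 0.460469 × 1.00531 = 3.583 kN.
I_c = (π/8 − 8/(9π))·r⁴ = 0.109757 × 0.8⁴ = 0.0449565 m⁴.
Centre of pressure: y_p = y_c + I_c/(y_c·A) = 0.460469 + 0.0449565/(0.460469 × 1.00531) = 0.460469 + 0.0971163 = 0.557585 m along the plane.

h_p = 0.56 m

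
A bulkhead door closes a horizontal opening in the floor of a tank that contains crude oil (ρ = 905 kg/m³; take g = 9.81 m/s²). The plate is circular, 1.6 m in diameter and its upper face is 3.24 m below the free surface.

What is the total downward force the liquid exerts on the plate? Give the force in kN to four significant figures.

γ = ρg = 905 × 9.81 / 1000 = 8.87805 kN/m³.
The plate is horizontal, so pressure is uniform at p = γ·h = 8.87805 × 3.24 = 28.7649 kN/m².
A = π(0.8)² = 2.01062 m².
F = p·A = 28.7649 × 2.01062 = 57.8353 kN.

F ≈ 57.84 kN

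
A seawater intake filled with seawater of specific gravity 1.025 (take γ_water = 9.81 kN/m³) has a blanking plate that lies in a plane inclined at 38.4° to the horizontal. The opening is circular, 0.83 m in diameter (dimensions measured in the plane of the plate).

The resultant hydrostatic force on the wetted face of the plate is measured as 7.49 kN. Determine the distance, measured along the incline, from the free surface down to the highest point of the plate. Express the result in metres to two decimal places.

γ = 1.025 × 9.81 = 10.05525 kN/m³.
A = π(0.415)² = 0.541061 m².
From F = γ·h_c·A, the centroid depth is h_c = 7.49/(10.05525 × 0.541061) = 1.37671 m.
Let θ = 38.4° be the plate's angle to the horizontal; measure y along the incline from where the plane meets the free surface. Vertical depth h = y·sinθ with sinθ = 0.621148.
Along the incline, y_c = h_c/sinθ = 1.37671/0.621148 = 2.2164 m.
The centroid is at the centre, 0.415 m below the top of the plate, so the highest point sits at y_top = 2.2164 − 0.415 = 1.8014 m along the incline.

y_top ≈ 1.80 m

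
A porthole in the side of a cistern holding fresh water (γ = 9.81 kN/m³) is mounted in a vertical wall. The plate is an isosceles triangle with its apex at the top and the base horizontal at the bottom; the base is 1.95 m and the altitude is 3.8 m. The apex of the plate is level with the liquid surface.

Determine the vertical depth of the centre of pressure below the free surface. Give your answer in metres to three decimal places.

γ = 9.81 kN/m³.
With the apex up, the centroid sits 2h/3 = 2 × 3.8/3 = 2.53333 m below the apex, so the centroid depth is h_c = 2.53333 m.
A = ½ × 1.95 × 3.8 = 3.705 m².
Resultant F = γ·h_c·A = 9.81 × 2.53333 × 3.705 = 92.0765 kN.
I_c = b·h³/36 = 1.95 × 3.8³/36 = 2.97223 m⁴.
Centre of pressure: y_p = y_c + I_c/(y_c·A) = 2.53333 + 2.97223/(2.53333 × 3.705) = 2.53333 + 0.316667 = 2.85 m along the plane.

h_p = 2.850 m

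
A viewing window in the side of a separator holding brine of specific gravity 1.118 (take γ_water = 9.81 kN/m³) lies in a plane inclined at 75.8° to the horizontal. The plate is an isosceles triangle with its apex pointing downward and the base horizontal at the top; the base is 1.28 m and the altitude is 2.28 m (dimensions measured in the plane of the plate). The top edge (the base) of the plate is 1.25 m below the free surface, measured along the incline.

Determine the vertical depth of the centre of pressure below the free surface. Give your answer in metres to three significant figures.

h_p = 2.09 m

γ = 1.118 × 9.81 = 10.96758 kN/m³.
Let θ = 75.8° be the plate's angle to the horizontal; measure y along the incline from where the plane meets the free surface. Vertical depth h = y·sinθ with sinθ = 0.969445.
With the apex down, the centroid sits h/3 = 2.28/3 = 0.76 m below the base (the top edge), so y_c = 1.25 + 0.76 = 2.01 m and h_c = 2.01 × 0.969445 = 1.94858 m.
A = ½ × 1.28 × 2.28 = 1.4592 m².
Resultant F = γ·h_c·A = 10.96758 × 1.94858 × 1.4592 = 31.1849 kN.
I_c = b·h³/36 = 1.28 × 2.28³/36 = 0.421417 m⁴.
Centre of pressure: y_p = y_c + I_c/(y_c·A) = 2.01 + 0.421417/(2.01 × 1.4592) = 2.01 + 0.143682 = 2.15368 m along the plane.
Vertically, h_p = y_p·sinθ = 2.15368 × 0.969445 = 2.08787 m.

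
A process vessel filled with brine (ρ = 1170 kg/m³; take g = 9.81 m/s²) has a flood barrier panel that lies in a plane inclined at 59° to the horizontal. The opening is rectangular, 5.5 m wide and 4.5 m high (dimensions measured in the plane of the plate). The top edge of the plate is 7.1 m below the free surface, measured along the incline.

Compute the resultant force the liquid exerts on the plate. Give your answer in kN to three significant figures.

F ≈ 2280 kN

γ = ρg = 1170 × 9.81 / 1000 = 11.4777 kN/m³.
Let θ = 59° be the plate's angle to the horizontal; measure y along the incline from where the plane meets the free surface. Vertical depth h = y·sinθ with sinθ = 0.857167.
The centroid lies 4.5/2 = 2.25 m below the top edge, so y_c = 7.1 + 2.25 = 9.35 m and h_c = 9.35 × 0.857167 = 8.01451 m.
A = 5.5 × 4.5 = 24.75 m².
Resultant F = γ·h_c·A = 11.4777 × 8.01451 × 24.75 = 2276.71 kN.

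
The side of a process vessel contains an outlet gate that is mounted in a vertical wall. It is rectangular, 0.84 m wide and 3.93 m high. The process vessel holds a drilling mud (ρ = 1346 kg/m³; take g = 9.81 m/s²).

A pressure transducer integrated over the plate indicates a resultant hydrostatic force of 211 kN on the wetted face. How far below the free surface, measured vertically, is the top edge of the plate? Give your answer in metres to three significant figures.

d_top ≈ 2.88 m

γ = ρg = 1346 × 9.81 / 1000 = 13.20426 kN/m³.
A = 0.84 × 3.93 = 3.3012 m².
From F = γ·h_c·A, the centroid depth is h_c = 211/(13.20426 × 3.3012) = 4.84057 m.
The centroid lies 3.93/2 = 1.965 m below the top edge, so the top edge sits at h_top = 4.84057 − 1.965 = 2.87557 m below the surface.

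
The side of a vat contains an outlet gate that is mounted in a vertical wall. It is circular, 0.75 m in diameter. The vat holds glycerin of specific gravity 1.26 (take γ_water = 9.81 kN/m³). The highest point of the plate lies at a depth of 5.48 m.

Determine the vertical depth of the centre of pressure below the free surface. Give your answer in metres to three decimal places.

γ = 1.26 × 9.81 = 12.3606 kN/m³.
The centroid is at the centre, 0.375 m below the top of the plate, so the centroid depth is h_c = 5.48 + 0.375 = 5.855 m.
A = π(0.375)² = 0.441786 m².
Resultant F = γ·h_c·A = 12.3606 × 5.855 × 0.441786 = 31.9726 kN.
I_c = πr⁴/4 = π × 0.375⁴/4 = 0.0155316 m⁴.
Centre of pressure: y_p = y_c + I_c/(y_c·A) = 5.855 + 0.0155316/(5.855 × 0.441786) = 5.855 + 0.00600451 = 5.861 m along the plane.

h_p = 5.861 m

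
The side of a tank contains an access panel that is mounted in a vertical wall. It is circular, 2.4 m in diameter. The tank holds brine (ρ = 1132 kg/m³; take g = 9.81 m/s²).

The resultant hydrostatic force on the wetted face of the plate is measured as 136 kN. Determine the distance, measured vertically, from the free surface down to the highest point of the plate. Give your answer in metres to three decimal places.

γ = ρg = 1132 × 9.81 / 1000 = 11.10492 kN/m³.
A = π(1.2)² = 4.52389 m².
From F = γ·h_c·A, the centroid depth is h_c = 136/(11.10492 × 4.52389) = 2.70714 m.
The centroid is at the centre, 1.2 m below the top of the plate, so the highest point sits at h_top = 2.70714 − 1.2 = 1.50714 m below the surface.

d_top ≈ 1.507 m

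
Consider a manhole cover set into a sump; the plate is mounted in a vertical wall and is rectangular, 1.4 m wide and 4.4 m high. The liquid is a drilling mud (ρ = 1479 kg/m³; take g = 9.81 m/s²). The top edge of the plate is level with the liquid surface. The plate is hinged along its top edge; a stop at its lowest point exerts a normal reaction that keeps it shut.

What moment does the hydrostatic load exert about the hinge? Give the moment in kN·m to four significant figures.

M ≈ 576.8 kN·m

γ = ρg = 1479 × 9.81 / 1000 = 14.50899 kN/m³.
The centroid lies 4.4/2 = 2.2 m below the top edge, so the centroid depth is h_c = 2.2 m.
A = 1.4 × 4.4 = 6.16 m².
Resultant F = γ·h_c·A = 14.50899 × 2.2 × 6.16 = 196.626 kN.
I_c = b·h³/12 = 1.4 × 4.4³/12 = 9.93813 m⁴.
Centre of pressure: y_p = y_c + I_c/(y_c·A) = 2.2 + 9.93813/(2.2 × 6.16) = 2.2 + 0.733333 = 2.93333 m along the plane.
The resultant acts 2.2 + 0.733333 = 2.93333 m (along the plate) below the hinge at the top edge, so the moment about the hinge is M = F × 2.93333 = 196.626 × 2.93333 = 576.769 kN·m.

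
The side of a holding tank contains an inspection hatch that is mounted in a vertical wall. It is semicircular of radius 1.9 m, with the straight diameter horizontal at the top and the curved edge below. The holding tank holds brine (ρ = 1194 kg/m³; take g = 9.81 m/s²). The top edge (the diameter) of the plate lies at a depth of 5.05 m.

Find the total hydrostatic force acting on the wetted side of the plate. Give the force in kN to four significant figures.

F ≈ 389.0 kN

γ = ρg = 1194 × 9.81 / 1000 = 11.71314 kN/m³.
The centroid of a semicircle lies 4r/(3π) = 0.806385 m from the diameter, here below the top edge, so the centroid depth is h_c = 5.05 + 0.806385 = 5.85638 m.
A = πr²/2 = π × 1.9²/2 = 5.67057 m².
Resultant F = γ·h_c·A = 11.71314 × 5.85638 × 5.67057 = 388.982 kN.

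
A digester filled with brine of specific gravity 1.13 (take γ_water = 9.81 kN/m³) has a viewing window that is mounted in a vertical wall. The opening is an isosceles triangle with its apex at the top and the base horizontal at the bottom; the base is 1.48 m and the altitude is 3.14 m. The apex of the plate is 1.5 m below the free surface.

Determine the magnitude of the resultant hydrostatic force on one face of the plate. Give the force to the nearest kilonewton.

γ = 1.13 × 9.81 = 11.0853 kN/m³.
With the apex up, the centroid sits 2h/3 = 2 × 3.14/3 = 2.09333 m below the apex, so the centroid depth is h_c = 1.5 + 2.09333 = 3.59333 m.
A = ½ × 1.48 × 3.14 = 2.3236 m².
Resultant F = γ·h_c·A = 11.0853 × 3.59333 × 2.3236 = 92.5563 kN.

F ≈ 93 kN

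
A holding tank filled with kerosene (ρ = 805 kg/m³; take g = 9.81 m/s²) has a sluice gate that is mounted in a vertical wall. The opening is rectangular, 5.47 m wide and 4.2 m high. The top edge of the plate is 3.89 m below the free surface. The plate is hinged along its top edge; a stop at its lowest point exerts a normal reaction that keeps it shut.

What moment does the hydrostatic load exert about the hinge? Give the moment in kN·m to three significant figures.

M ≈ 2550 kN·m

γ = ρg = 805 × 9.81 / 1000 = 7.89705 kN/m³.
The centroid lies 4.2/2 = 2.1 m below the top edge, so the centroid depth is h_c = 3.89 + 2.1 = 5.99 m.
A = 5.47 × 4.2 = 22.974 m².
Resultant F = γ·h_c·A = 7.89705 × 5.99 × 22.974 = 1086.75 kN.
I_c = b·h³/12 = 5.47 × 4.2³/12 = 33.7718 m⁴.
Centre of pressure: y_p = y_c + I_c/(y_c·A) = 5.99 + 33.7718/(5.99 × 22.974) = 5.99 + 0.245409 = 6.23541 m along the plane.
The resultant acts 2.1 + 0.245409 = 2.34541 m (along the plate) below the hinge at the top edge, so the moment about the hinge is M = F × 2.34541 = 1086.75 × 2.34541 = 2548.87 kN·m.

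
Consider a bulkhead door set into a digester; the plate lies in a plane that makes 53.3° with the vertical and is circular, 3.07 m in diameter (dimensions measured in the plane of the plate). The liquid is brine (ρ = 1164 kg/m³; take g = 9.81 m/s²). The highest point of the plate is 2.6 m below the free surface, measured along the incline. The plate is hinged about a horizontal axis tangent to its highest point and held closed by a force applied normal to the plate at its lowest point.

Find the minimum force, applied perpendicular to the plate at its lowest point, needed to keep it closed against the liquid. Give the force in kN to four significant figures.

γ = ρg = 1164 × 9.81 / 1000 = 11.41884 kN/m³.
The plate makes 53.3° with the vertical, i.e. θ = 90° − 53.3° = 36.7° to the horizontal. Measuring y along the incline from the free-surface line, vertical depth h = y·sinθ with sinθ = 0.597625.
The centroid is at the centre, 1.535 m below the top of the plate, so y_c = 2.6 + 1.535 = 4.135 m and h_c = 4.135 × 0.597625 = 2.47118 m.
A = π(1.535)² = 7.4023 m².
Resultant F = γ·h_c·A = 11.41884 × 2.47118 × 7.4023 = 208.878 kN.
I_c = πr⁴/4 = π × 1.535⁴/4 = 4.36037 m⁴.
Centre of pressure: y_p = y_c + I_c/(y_c·A) = 4.135 + 4.36037/(4.135 × 7.4023) = 4.135 + 0.142456 = 4.27746 m along the plane.
The resultant acts 1.535 + 0.142456 = 1.67746 m (along the plate) below the hinge at the top edge, so the moment about the hinge is M = F × 1.67746 = 208.878 × 1.67746 = 350.384 kN·m.
A normal force at the bottom, 3.07 m from the hinge, must supply this moment: P = 350.384/3.07 = 114.132 kN.

P ≈ 114.1 kN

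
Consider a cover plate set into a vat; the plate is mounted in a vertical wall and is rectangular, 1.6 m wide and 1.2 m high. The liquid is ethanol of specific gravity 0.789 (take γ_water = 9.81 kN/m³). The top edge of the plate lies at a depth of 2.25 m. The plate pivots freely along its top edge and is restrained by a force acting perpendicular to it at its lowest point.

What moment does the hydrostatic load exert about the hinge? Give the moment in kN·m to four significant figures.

γ = 0.789 × 9.81 = 7.74009 kN/m³.
The centroid lies 1.2/2 = 0.6 m below the top edge, so the centroid depth is h_c = 2.25 + 0.6 = 2.85 m.
A = 1.6 × 1.2 = 1.92 m².
Resultant F = γ·h_c·A = 7.74009 × 2.85 × 1.92 = 42.3538 kN.
I_c = b·h³/12 = 1.6 × 1.2³/12 = 0.2304 m⁴.
Centre of pressure: y_p = y_c + I_c/(y_c·A) = 2.85 + 0.2304/(2.85 × 1.92) = 2.85 + 0.0421053 = 2.89211 m along the plane.
The resultant acts 0.6 + 0.0421053 = 0.642105 m (along the plate) below the hinge at the top edge, so the moment about the hinge is M = F × 0.642105 = 42.3538 × 0.642105 = 27.1956 kN·m.

M ≈ 27.20 kN·m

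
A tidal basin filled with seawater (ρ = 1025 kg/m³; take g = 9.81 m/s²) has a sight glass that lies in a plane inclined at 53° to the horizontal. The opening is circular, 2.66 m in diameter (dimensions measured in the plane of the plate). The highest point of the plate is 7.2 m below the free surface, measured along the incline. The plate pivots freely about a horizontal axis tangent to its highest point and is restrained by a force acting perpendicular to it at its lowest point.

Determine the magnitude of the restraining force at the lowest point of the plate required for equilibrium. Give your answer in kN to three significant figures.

γ = ρg = 1025 × 9.81 / 1000 = 10.05525 kN/m³.
Let θ = 53° be the plate's angle to the horizontal; measure y along the incline from where the plane meets the free surface. Vertical depth h = y·sinθ with sinθ = 0.798636.
The centroid is at the centre, 1.33 m below the top of the plate, so y_c = 7.2 + 1.33 = 8.53 m and h_c = 8.53 × 0.798636 = 6.81237 m.
A = π(1.33)² = 5.55716 m².
Resultant F = γ·h_c·A = 10.05525 × 6.81237 × 5.55716 = 380.666 kN.
I_c = πr⁴/4 = π × 1.33⁴/4 = 2.45752 m⁴.
Centre of pressure: y_p = y_c + I_c/(y_c·A) = 8.53 + 2.45752/(8.53 × 5.55716) = 8.53 + 0.0518436 = 8.58184 m along the plane.
The resultant acts 1.33 + 0.0518436 = 1.38184 m (along the plate) below the hinge at the top edge, so the moment about the hinge is M = F × 1.38184 = 380.666 × 1.38184 = 526.02 kN·m.
A normal force at the bottom, 2.66 m from the hinge, must supply this moment: P = 526.02/2.66 = 197.752 kN.

P ≈ 198 kN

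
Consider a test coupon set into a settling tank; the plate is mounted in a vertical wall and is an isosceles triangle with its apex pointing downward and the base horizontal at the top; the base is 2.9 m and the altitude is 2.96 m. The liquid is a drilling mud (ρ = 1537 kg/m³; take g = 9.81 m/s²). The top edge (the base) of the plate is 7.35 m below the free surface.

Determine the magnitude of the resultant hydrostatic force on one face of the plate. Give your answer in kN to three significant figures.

F ≈ 540 kN

γ = ρg = 1537 × 9.81 / 1000 = 15.07797 kN/m³.
With the apex down, the centroid sits h/3 = 2.96/3 = 0.986667 m below the base (the top edge), so the centroid depth is h_c = 7.35 + 0.986667 = 8.33667 m.
A = ½ × 2.9 × 2.96 = 4.292 m².
Resultant F = γ·h_c·A = 15.07797 × 8.33667 × 4.292 = 539.505 kN.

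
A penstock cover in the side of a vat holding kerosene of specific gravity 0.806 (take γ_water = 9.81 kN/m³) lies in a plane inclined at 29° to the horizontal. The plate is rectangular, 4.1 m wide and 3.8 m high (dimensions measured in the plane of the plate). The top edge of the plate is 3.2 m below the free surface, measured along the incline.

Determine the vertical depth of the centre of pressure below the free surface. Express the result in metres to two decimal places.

h_p = 2.59 m

γ = 0.806 × 9.81 = 7.90686 kN/m³.
Let θ = 29° be the plate's angle to the horizontal; measure y along the incline from where the plane meets the free surface. Vertical depth h = y·sinθ with sinθ = 0.484810.
The centroid lies 3.8/2 = 1.9 m below the top edge, so y_c = 3.2 + 1.9 = 5.1 m and h_c = 5.1 × 0.484810 = 2.47253 m.
A = 4.1 × 3.8 = 15.58 m².
Resultant F = γ·h_c·A = 7.90686 × 2.47253 × 15.58 = 304.588 kN.
I_c = b·h³/12 = 4.1 × 3.8³/12 = 18.7479 m⁴.
Centre of pressure: y_p = y_c + I_c/(y_c·A) = 5.1 + 18.7479/(5.1 × 15.58) = 5.1 + 0.235947 = 5.33595 m along the plane.
Vertically, h_p = y_p·sinθ = 5.33595 × 0.484810 = 2.58692 m.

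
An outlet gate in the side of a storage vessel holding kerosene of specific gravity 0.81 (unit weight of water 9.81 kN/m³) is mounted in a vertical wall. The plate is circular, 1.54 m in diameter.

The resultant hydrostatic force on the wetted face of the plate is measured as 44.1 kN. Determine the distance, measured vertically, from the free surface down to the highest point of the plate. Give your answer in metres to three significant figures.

d_top ≈ 2.21 m

γ = 0.81 × 9.81 = 7.9461 kN/m³.
A = π(0.77)² = 1.86265 m².
From F = γ·h_c·A, the centroid depth is h_c = 44.1/(7.9461 × 1.86265) = 2.97957 m.
The centroid is at the centre, 0.77 m below the top of the plate, so the highest point sits at h_top = 2.97957 − 0.77 = 2.20957 m below the surface.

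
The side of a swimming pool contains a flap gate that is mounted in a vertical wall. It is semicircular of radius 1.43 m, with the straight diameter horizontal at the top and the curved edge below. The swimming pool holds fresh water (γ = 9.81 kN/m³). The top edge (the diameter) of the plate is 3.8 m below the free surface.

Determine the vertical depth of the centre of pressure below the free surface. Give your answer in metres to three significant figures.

h_p = 4.44 m

γ = 9.81 kN/m³.
The centroid of a semicircle lies 4r/(3π) = 0.606911 m from the diameter, here below the top edge, so the centroid depth is h_c = 3.8 + 0.606911 = 4.40691 m.
A = πr²/2 = π × 1.43²/2 = 3.21212 m².
Resultant F = γ·h_c·A = 9.81 × 4.40691 × 3.21212 = 138.866 kN.
I_c = (π/8 − 8/(9π))·r⁴ = 0.109757 × 1.43⁴ = 0.458962 m⁴.
Centre of pressure: y_p = y_c + I_c/(y_c·A) = 4.40691 + 0.458962/(4.40691 × 3.21212) = 4.40691 + 0.0324228 = 4.43933 m along the plane.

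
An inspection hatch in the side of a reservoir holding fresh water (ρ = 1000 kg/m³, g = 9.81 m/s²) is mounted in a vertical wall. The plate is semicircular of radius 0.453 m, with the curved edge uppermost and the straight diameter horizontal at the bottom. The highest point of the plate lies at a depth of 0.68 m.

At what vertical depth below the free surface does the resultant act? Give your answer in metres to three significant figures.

γ = ρg = 1000 × 9.81 = 9810 N/m³ = 9.81 kN/m³.
The centroid lies 4r/(3π) = 0.192259 m above the diameter, so r − 4r/(3π) = 0.453 − 0.192259 = 0.260741 m below the topmost point, so the centroid depth is h_c = 0.68 + 0.260741 = 0.940741 m.
A = πr²/2 = π × 0.453²/2 = 0.322342 m².
Resultant F = γ·h_c·A = 9.81 × 0.940741 × 0.322342 = 2.97479 kN.
I_c = (π/8 − 8/(9π))·r⁴ = 0.109757 × 0.453⁴ = 0.00462195 m⁴.
Centre of pressure: y_p = y_c + I_c/(y_c·A) = 0.940741 + 0.00462195/(0.940741 × 0.322342) = 0.940741 + 0.0152419 = 0.955983 m along the plane.

h_p = 0.956 m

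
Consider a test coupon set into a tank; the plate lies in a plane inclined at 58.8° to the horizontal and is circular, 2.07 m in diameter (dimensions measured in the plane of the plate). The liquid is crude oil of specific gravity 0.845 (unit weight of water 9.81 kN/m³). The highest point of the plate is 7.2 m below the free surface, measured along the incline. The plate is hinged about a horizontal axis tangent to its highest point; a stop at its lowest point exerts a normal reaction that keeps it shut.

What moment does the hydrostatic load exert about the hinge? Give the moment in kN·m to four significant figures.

γ = 0.845 × 9.81 = 8.28945 kN/m³.
Let θ = 58.8° be the plate's angle to the horizontal; measure y along the incline from where the plane meets the free surface. Vertical depth h = y·sinθ with sinθ = 0.855364.
The centroid is at the centre, 1.035 m below the top of the plate, so y_c = 7.2 + 1.035 = 8.235 m and h_c = 8.235 × 0.855364 = 7.04392 m.
A = π(1.035)² = 3.36535 m².
Resultant F = γ·h_c·A = 8.28945 × 7.04392 × 3.36535 = 196.504 kN.
I_c = πr⁴/4 = π × 1.035⁴/4 = 0.901262 m⁴.
Centre of pressure: y_p = y_c + I_c/(y_c·A) = 8.235 + 0.901262/(8.235 × 3.36535) = 8.235 + 0.0325205 = 8.26752 m along the plane.
The resultant acts 1.035 + 0.0325205 = 1.06752 m (along the plate) below the hinge at the top edge, so the moment about the hinge is M = F × 1.06752 = 196.504 × 1.06752 = 209.772 kN·m.

M ≈ 209.8 kN·m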